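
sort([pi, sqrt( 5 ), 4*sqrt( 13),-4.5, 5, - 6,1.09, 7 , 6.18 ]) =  [ - 6, - 4.5 , 1.09, sqrt( 5), pi,5, 6.18,  7, 4*sqrt( 13)]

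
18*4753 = 85554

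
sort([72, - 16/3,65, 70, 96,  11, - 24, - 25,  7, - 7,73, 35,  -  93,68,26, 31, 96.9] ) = [ - 93, - 25, - 24, - 7, - 16/3,7,11,26,31, 35,65,68 , 70, 72,73,96, 96.9 ] 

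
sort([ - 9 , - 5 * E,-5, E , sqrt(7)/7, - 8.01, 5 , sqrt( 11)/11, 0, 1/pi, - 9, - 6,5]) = [ - 5 * E, - 9,-9, - 8.01, - 6 ,-5, 0, sqrt(11) /11, 1/pi, sqrt (7 ) /7 , E , 5, 5]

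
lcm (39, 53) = 2067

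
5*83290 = 416450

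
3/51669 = 1/17223 = 0.00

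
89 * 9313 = 828857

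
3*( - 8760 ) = -26280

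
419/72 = 5 + 59/72 = 5.82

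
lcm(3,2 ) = 6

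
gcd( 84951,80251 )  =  1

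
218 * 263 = 57334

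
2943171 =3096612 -153441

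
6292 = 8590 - 2298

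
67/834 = 67/834= 0.08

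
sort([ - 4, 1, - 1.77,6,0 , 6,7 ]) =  [- 4 , - 1.77,0, 1, 6,6, 7 ] 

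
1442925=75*19239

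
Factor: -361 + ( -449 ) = -810 = - 2^1 * 3^4 * 5^1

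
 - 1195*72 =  - 86040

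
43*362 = 15566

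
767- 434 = 333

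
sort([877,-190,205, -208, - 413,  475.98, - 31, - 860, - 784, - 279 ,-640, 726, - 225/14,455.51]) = [ - 860,- 784, - 640,-413, - 279, - 208,-190, - 31, - 225/14,  205, 455.51,  475.98,726,877]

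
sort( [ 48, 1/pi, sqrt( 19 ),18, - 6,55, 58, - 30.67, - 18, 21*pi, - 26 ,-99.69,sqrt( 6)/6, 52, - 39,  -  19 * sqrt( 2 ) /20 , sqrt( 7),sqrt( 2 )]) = [ - 99.69, - 39, - 30.67, - 26, - 18 ,-6, - 19*sqrt(2 ) /20,  1/pi, sqrt( 6 ) /6, sqrt( 2), sqrt( 7 ),sqrt( 19), 18, 48, 52,55, 58, 21*pi] 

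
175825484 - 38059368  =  137766116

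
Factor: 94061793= 3^1*7^1*4479133^1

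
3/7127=3/7127 = 0.00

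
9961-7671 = 2290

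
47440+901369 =948809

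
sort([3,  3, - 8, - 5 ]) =[ -8,- 5,  3, 3]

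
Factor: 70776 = 2^3*3^2*983^1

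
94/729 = 94/729 = 0.13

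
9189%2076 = 885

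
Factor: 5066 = 2^1*17^1 * 149^1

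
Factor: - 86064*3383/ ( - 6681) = 5708912/131 = 2^4*11^1*131^( - 1 ) * 163^1*199^1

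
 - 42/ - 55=42/55 = 0.76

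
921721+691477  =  1613198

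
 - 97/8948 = - 97/8948= - 0.01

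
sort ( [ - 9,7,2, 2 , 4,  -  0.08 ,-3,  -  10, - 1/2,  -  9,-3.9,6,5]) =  [ - 10, - 9, - 9,-3.9,-3,  -  1/2,-0.08, 2,2,4,5,6, 7 ]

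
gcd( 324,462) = 6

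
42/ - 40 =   -  2+19/20  =  - 1.05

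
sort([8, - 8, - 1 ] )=[- 8, - 1,8]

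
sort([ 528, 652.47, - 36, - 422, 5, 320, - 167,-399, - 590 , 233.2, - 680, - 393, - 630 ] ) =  [ - 680,- 630, - 590, - 422, - 399,-393, - 167,-36,5,233.2,320,528, 652.47 ] 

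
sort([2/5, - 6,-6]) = [  -  6,-6, 2/5 ] 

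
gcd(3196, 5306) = 2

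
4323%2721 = 1602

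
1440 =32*45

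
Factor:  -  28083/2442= - 2^( - 1) * 23^1= -23/2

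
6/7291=6/7291  =  0.00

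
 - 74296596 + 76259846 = 1963250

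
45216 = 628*72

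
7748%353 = 335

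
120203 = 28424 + 91779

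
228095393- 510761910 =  - 282666517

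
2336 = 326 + 2010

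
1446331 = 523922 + 922409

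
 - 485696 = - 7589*64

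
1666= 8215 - 6549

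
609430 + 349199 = 958629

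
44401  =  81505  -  37104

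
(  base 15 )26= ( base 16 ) 24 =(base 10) 36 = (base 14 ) 28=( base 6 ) 100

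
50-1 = 49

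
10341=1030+9311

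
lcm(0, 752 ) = 0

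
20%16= 4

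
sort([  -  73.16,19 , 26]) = [ - 73.16 , 19,26]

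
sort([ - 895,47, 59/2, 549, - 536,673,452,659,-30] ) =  [-895, - 536, - 30, 59/2, 47,452,549, 659, 673] 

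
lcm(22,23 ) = 506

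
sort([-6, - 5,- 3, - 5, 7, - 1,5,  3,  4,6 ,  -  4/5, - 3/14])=[  -  6, - 5, - 5, - 3,- 1, -4/5, - 3/14,  3 , 4,5, 6, 7]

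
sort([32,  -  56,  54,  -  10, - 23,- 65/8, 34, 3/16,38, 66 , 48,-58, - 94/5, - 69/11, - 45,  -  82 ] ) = [  -  82, - 58, - 56, - 45, - 23, - 94/5, - 10, - 65/8,-69/11,3/16,32,  34,38,48,54, 66] 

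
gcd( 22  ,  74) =2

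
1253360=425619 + 827741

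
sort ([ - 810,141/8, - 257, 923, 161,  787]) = [ - 810, - 257,141/8, 161,787, 923 ]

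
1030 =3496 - 2466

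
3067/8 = 383 + 3/8 = 383.38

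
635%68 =23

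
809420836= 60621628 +748799208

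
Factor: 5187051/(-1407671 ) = -3^3*192113^1*1407671^(-1 ) 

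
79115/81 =976 + 59/81 = 976.73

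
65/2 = 65/2 =32.50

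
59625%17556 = 6957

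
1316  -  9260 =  - 7944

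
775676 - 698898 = 76778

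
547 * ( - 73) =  - 39931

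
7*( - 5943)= - 41601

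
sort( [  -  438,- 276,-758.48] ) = [  -  758.48,-438,  -  276] 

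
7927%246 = 55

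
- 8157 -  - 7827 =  - 330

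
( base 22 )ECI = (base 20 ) HCI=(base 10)7058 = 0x1b92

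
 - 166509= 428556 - 595065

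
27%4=3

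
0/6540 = 0 =0.00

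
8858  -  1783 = 7075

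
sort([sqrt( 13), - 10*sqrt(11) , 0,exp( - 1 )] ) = [ - 10*sqrt(11),  0,exp ( - 1),sqrt( 13)]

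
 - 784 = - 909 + 125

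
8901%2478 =1467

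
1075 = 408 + 667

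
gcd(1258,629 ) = 629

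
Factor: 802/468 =401/234 = 2^( - 1 )*3^( - 2) *13^( - 1)*401^1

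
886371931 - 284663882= 601708049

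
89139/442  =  201 + 297/442 = 201.67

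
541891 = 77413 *7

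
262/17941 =262/17941 = 0.01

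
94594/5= 94594/5 = 18918.80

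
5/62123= 5/62123 = 0.00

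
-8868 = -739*12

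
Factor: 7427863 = 43^1 * 172741^1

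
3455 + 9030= 12485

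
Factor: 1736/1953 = 2^3*3^ (-2)= 8/9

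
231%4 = 3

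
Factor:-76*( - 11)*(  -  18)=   -15048= - 2^3*3^2*11^1*19^1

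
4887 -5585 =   -  698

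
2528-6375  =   - 3847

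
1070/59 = 1070/59 = 18.14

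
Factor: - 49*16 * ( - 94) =73696 = 2^5*7^2*47^1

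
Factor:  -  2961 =-3^2*7^1*47^1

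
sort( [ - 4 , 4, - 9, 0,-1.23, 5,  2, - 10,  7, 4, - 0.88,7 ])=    [ - 10, - 9, - 4, - 1.23,-0.88,0,2,4,4,5,7,  7] 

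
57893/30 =57893/30 = 1929.77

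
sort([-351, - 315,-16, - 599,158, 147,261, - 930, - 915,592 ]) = [ - 930, - 915, - 599, - 351, - 315,  -  16,147,158,261, 592 ] 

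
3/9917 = 3/9917 = 0.00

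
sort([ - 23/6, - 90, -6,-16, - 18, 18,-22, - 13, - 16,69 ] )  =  [ - 90 , - 22,-18,  -  16, - 16, - 13, - 6, - 23/6, 18,69 ]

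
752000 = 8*94000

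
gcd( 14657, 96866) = 1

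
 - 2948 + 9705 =6757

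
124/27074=62/13537  =  0.00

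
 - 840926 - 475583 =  - 1316509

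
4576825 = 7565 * 605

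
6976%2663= 1650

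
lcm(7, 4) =28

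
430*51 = 21930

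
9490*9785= 92859650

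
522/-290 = - 9/5= - 1.80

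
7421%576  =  509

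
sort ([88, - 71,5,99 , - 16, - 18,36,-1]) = [ - 71, - 18, - 16,-1,5,36,  88, 99 ]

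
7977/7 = 1139 + 4/7 = 1139.57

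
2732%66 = 26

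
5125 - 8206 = -3081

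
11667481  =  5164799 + 6502682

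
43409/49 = 885+44/49 = 885.90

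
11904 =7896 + 4008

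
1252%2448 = 1252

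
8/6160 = 1/770 = 0.00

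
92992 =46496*2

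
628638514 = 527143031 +101495483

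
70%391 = 70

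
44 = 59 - 15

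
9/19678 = 9/19678= 0.00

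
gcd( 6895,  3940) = 985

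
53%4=1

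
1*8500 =8500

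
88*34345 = 3022360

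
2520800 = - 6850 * ( - 368)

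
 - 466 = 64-530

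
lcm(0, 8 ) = 0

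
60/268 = 15/67 = 0.22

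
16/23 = 16/23 = 0.70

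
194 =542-348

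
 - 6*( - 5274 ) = 31644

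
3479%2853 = 626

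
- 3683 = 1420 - 5103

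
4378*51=223278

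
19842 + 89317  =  109159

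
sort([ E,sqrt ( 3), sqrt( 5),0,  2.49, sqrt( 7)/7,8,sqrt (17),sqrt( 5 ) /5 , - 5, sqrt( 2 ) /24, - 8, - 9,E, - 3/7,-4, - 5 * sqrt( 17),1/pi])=[ - 5 * sqrt( 17 ), -9, - 8,-5, - 4,-3/7,0, sqrt(2)/24,1/pi,sqrt(7)/7 , sqrt(5 ) /5, sqrt( 3), sqrt( 5),2.49,E, E,sqrt(17 ),8]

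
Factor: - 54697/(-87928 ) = 2^( - 3)*29^( - 1) * 83^1*379^( - 1) * 659^1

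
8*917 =7336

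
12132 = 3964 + 8168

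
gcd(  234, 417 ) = 3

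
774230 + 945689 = 1719919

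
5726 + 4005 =9731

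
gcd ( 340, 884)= 68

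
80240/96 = 835 + 5/6=835.83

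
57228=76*753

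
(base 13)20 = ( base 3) 222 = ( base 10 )26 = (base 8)32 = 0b11010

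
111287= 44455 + 66832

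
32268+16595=48863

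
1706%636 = 434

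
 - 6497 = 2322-8819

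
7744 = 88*88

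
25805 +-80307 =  - 54502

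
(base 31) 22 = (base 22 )2K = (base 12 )54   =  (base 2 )1000000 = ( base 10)64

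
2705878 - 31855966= - 29150088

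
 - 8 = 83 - 91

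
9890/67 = 147+41/67 = 147.61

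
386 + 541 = 927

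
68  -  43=25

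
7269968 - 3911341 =3358627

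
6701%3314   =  73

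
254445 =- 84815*( - 3)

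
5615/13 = 5615/13  =  431.92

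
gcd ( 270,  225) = 45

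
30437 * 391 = 11900867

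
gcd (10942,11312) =2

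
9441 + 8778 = 18219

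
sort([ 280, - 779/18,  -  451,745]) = [-451, -779/18, 280, 745]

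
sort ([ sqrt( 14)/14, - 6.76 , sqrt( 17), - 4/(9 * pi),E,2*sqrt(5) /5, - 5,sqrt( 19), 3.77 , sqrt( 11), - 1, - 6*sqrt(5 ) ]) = [ - 6 *sqrt(5), - 6.76,-5, - 1, - 4/(9 * pi ), sqrt(14)/14,2 * sqrt( 5)/5, E,sqrt(11), 3.77,sqrt( 17),sqrt( 19)]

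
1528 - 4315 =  - 2787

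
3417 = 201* 17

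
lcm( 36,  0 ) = 0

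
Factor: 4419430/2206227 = 2^1*3^(  -  1)*5^1 * 47^(-1 )*113^1 * 3911^1 * 15647^(  -  1) 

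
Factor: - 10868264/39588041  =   - 2^3*11^1*123503^1* 39588041^( - 1)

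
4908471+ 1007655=5916126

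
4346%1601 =1144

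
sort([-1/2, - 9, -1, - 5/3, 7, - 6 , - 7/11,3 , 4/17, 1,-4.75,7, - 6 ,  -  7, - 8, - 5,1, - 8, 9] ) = [- 9, - 8, - 8,- 7,  -  6, - 6, - 5, - 4.75, - 5/3, - 1, - 7/11, - 1/2,4/17,1 , 1,3,7,7, 9] 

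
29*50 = 1450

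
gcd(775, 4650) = 775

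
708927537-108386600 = 600540937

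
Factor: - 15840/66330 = - 16/67 = - 2^4*67^( - 1)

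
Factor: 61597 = 31^1*1987^1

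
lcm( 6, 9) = 18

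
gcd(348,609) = 87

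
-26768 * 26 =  - 695968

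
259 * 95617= 24764803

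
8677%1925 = 977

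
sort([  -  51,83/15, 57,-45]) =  [ - 51, - 45,  83/15, 57]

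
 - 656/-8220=164/2055  =  0.08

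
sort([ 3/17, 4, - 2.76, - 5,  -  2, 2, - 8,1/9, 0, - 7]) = [ - 8 , - 7, - 5, - 2.76,-2, 0, 1/9,3/17,2 , 4]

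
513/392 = 513/392=1.31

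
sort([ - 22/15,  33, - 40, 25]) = [-40 ,-22/15,25, 33] 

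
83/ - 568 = -1 + 485/568= -0.15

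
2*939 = 1878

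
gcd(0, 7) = 7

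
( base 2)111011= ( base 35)1O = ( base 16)3b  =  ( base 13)47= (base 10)59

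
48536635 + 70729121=119265756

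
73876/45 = 1641 + 31/45 = 1641.69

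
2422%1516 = 906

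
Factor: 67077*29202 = 2^1*3^3*29^1* 31^1*157^1 * 257^1 = 1958782554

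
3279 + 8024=11303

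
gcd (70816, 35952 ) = 16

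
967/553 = 967/553 = 1.75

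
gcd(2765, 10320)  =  5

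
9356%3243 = 2870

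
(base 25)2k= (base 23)31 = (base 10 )70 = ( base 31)28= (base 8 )106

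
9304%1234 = 666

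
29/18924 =29/18924=0.00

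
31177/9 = 31177/9 = 3464.11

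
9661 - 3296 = 6365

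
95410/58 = 1645 = 1645.00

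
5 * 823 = 4115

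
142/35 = 142/35  =  4.06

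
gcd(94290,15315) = 15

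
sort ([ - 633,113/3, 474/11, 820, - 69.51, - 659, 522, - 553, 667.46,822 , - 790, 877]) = [ - 790, - 659, - 633, - 553, - 69.51, 113/3 , 474/11, 522,667.46, 820, 822, 877]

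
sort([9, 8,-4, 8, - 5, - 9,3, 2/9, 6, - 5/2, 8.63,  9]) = [ -9, - 5  , - 4, - 5/2 , 2/9 , 3,6,8, 8,8.63,9,9]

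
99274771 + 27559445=126834216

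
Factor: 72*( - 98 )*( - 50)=352800 = 2^5*3^2*5^2*7^2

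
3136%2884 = 252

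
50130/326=25065/163 = 153.77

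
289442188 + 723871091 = 1013313279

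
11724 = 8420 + 3304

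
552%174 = 30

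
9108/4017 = 3036/1339 = 2.27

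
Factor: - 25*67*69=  - 3^1*5^2*23^1*67^1 = - 115575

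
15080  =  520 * 29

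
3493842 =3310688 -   -  183154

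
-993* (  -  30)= 29790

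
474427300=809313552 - 334886252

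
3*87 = 261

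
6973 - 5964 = 1009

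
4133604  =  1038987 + 3094617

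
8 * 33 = 264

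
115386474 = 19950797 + 95435677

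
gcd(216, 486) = 54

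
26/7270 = 13/3635 = 0.00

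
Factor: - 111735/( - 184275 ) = 191/315 = 3^(  -  2)*5^ ( - 1)*7^ (-1 )*191^1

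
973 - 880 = 93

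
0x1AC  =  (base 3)120212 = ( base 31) DP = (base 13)26C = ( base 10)428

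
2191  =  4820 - 2629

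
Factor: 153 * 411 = 62883  =  3^3*17^1*137^1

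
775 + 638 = 1413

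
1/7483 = 1/7483= 0.00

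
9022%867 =352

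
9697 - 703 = 8994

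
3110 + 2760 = 5870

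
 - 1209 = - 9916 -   -  8707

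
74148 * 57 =4226436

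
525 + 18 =543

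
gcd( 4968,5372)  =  4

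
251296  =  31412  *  8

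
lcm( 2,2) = 2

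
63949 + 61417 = 125366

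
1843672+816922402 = 818766074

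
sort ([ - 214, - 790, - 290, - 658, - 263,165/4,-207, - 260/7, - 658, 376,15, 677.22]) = [ - 790, - 658, - 658, - 290, - 263 , - 214, -207,-260/7, 15,165/4,376, 677.22 ] 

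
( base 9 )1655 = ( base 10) 1265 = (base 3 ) 1201212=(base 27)1jn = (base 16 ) 4f1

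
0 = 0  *51719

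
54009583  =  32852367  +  21157216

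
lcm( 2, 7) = 14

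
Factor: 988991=941^1 *1051^1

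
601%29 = 21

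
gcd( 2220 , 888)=444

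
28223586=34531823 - 6308237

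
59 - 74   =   - 15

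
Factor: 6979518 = 2^1*3^2*7^1*13^1*4261^1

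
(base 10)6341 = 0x18c5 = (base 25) A3G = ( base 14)244d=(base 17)14g0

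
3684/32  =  921/8 = 115.12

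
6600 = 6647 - 47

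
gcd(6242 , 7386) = 2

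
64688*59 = 3816592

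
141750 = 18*7875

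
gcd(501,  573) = 3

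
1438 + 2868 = 4306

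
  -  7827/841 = - 10 + 583/841=- 9.31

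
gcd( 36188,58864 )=4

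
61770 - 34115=27655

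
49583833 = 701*70733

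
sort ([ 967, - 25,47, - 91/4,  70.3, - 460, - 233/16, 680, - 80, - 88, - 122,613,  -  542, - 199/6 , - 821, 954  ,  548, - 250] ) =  [ - 821, - 542,-460, -250, - 122,-88, - 80, - 199/6, - 25, - 91/4 , - 233/16,  47, 70.3,  548, 613,680,954, 967 ]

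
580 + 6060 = 6640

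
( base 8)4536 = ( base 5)34043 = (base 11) 1890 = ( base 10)2398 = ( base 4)211132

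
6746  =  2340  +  4406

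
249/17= 14+ 11/17 =14.65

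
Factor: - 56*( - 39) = 2184 = 2^3*3^1*7^1 *13^1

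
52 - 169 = - 117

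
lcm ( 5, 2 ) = 10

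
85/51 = 1 + 2/3 = 1.67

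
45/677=45/677 = 0.07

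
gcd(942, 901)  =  1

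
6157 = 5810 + 347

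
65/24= 2+17/24=2.71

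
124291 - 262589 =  - 138298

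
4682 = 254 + 4428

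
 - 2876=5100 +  - 7976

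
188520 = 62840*3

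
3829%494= 371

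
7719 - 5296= 2423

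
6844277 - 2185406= 4658871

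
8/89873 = 8/89873 = 0.00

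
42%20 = 2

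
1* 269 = 269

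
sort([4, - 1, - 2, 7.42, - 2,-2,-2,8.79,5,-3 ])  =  [-3,-2, - 2,-2,-2, - 1 , 4, 5,  7.42,8.79 ] 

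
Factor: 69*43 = 3^1*23^1*43^1 = 2967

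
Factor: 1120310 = 2^1*5^1*112031^1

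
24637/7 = 3519 +4/7 = 3519.57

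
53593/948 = 56 + 505/948   =  56.53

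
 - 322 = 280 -602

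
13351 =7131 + 6220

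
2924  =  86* 34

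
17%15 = 2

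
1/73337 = 1/73337 =0.00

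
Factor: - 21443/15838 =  - 2^(- 1 )*41^1*523^1*7919^( - 1 )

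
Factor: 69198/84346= 3^1*19^1*181^(-1 )*233^( - 1)*607^1 = 34599/42173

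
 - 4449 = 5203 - 9652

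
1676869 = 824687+852182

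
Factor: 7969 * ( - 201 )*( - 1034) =1656229146 = 2^1*3^1*11^1*13^1*47^1*67^1*613^1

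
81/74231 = 81/74231 = 0.00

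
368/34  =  184/17 = 10.82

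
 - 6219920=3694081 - 9914001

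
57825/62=57825/62=932.66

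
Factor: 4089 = 3^1*29^1*47^1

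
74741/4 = 18685 + 1/4 = 18685.25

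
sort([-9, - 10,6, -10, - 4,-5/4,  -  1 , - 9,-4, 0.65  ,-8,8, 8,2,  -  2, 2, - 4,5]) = [ - 10,-10, - 9, - 9, - 8,-4,-4, - 4 , - 2,  -  5/4,-1,0.65, 2,2,  5,  6, 8 , 8 ]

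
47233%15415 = 988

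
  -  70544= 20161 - 90705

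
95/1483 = 95/1483 = 0.06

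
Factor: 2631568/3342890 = 2^3*5^ (-1 )*23^1*7151^1*334289^( -1 ) = 1315784/1671445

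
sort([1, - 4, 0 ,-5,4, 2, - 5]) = [  -  5, - 5,- 4, 0, 1, 2,  4 ]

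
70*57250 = 4007500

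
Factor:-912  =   - 2^4 * 3^1*19^1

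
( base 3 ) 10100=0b1011010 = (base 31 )2S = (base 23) 3l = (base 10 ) 90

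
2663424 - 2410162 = 253262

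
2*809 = 1618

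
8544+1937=10481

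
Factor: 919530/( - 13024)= - 459765/6512 = - 2^( - 4)*3^2 * 5^1 * 11^( - 1) * 17^1*37^( - 1 )*601^1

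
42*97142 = 4079964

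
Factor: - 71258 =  - 2^1*11^1*41^1*79^1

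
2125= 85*25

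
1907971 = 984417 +923554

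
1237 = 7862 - 6625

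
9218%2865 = 623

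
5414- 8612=-3198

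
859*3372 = 2896548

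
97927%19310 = 1377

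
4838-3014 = 1824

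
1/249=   1/249 = 0.00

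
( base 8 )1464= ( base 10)820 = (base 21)1I1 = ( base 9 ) 1111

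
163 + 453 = 616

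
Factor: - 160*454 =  - 72640= - 2^6*5^1 * 227^1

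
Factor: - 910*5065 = -4609150 = - 2^1*5^2*7^1*13^1*1013^1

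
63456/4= 15864 = 15864.00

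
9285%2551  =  1632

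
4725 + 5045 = 9770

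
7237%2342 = 211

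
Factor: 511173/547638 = 771/826 = 2^( - 1 )*3^1 * 7^( - 1 )* 59^( - 1)*257^1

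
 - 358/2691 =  - 358/2691 = - 0.13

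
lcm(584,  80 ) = 5840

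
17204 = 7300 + 9904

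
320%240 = 80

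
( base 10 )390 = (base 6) 1450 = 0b110000110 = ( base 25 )ff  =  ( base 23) gm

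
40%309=40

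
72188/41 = 1760 + 28/41 = 1760.68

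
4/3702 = 2/1851 = 0.00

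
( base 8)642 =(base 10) 418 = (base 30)ds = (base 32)d2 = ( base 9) 514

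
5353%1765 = 58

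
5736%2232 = 1272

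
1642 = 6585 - 4943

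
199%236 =199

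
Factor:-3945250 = -2^1 * 5^3*43^1 *367^1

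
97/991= 97/991 = 0.10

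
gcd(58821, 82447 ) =1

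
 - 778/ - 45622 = 389/22811 = 0.02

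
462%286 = 176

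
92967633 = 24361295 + 68606338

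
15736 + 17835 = 33571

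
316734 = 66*4799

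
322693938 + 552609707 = 875303645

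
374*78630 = 29407620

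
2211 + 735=2946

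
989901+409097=1398998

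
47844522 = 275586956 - 227742434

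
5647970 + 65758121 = 71406091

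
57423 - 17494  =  39929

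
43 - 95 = -52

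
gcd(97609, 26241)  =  1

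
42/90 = 7/15=0.47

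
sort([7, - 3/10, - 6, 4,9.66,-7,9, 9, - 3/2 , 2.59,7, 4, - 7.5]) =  [ - 7.5, - 7, - 6, - 3/2, - 3/10,2.59,4,4,7, 7 , 9,9, 9.66 ] 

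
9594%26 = 0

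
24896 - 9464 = 15432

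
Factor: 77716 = 2^2*19429^1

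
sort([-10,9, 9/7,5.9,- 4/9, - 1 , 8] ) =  [ - 10, - 1, - 4/9, 9/7, 5.9, 8,  9]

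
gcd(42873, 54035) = 1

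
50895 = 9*5655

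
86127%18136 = 13583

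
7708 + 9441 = 17149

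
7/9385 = 7/9385   =  0.00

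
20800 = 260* 80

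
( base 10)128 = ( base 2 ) 10000000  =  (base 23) 5d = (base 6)332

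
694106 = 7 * 99158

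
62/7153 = 62/7153 = 0.01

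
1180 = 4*295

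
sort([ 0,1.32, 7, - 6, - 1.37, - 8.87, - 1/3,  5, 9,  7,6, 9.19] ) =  [ - 8.87, - 6, - 1.37,  -  1/3,0,1.32,5, 6, 7, 7,  9, 9.19 ]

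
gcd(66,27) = 3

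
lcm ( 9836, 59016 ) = 59016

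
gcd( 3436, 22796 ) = 4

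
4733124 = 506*9354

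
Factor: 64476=2^2*3^4*199^1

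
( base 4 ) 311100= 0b110101010000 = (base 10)3408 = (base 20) 8A8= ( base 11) 2619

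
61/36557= 61/36557 =0.00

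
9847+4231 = 14078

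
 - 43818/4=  - 10955 + 1/2  =  - 10954.50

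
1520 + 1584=3104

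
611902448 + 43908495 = 655810943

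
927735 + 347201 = 1274936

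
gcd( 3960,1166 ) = 22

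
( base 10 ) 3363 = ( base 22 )6kj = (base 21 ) 7d3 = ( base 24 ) 5k3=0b110100100011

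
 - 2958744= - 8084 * 366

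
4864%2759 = 2105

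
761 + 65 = 826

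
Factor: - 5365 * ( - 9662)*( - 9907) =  - 513545493410 =- 2^1*5^1*29^1 *37^1*4831^1*9907^1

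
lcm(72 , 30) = 360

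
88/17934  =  44/8967 = 0.00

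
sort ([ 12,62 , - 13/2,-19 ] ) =[-19, - 13/2,12,62] 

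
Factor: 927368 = 2^3 *13^1*37^1*241^1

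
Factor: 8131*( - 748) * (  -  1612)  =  9804164656= 2^4  *  11^1*13^1*17^1 * 31^1*47^1 * 173^1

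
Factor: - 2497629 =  - 3^1*101^1 *8243^1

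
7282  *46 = 334972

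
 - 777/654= - 2 + 177/218  =  - 1.19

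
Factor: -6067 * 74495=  - 5^1*47^1*317^1 * 6067^1 = - 451961165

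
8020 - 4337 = 3683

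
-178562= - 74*2413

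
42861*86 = 3686046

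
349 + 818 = 1167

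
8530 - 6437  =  2093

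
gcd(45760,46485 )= 5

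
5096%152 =80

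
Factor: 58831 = 58831^1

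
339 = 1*339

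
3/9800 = 3/9800 = 0.00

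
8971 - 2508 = 6463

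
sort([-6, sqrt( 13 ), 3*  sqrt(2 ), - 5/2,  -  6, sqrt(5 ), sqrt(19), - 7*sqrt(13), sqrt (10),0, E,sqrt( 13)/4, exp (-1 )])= [ - 7 * sqrt( 13),-6, - 6, - 5/2, 0, exp( - 1),sqrt ( 13 )/4, sqrt(5), E,sqrt (10 ),sqrt( 13 ), 3*sqrt( 2), sqrt(19 )] 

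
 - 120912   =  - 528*229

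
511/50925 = 73/7275 = 0.01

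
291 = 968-677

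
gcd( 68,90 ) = 2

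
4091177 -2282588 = 1808589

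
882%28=14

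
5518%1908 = 1702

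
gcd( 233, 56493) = 1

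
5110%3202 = 1908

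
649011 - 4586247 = - 3937236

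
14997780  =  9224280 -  - 5773500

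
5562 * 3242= 18032004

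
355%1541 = 355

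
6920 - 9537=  - 2617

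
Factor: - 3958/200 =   -  2^( - 2)*5^( - 2)*1979^1  =  - 1979/100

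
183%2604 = 183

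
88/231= 8/21= 0.38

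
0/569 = 0 = 0.00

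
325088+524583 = 849671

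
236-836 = -600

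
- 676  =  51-727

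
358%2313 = 358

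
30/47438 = 15/23719  =  0.00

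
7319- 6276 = 1043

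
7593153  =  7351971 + 241182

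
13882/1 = 13882 = 13882.00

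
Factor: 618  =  2^1*3^1*103^1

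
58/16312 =29/8156 = 0.00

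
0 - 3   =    -  3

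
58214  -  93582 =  - 35368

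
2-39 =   -  37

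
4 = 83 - 79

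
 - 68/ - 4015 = 68/4015 = 0.02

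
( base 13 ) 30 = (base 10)39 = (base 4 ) 213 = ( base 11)36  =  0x27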